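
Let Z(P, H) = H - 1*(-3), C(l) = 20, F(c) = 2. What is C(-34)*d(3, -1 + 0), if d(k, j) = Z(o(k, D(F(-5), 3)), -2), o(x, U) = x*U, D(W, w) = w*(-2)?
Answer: 20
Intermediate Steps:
D(W, w) = -2*w
o(x, U) = U*x
Z(P, H) = 3 + H (Z(P, H) = H + 3 = 3 + H)
d(k, j) = 1 (d(k, j) = 3 - 2 = 1)
C(-34)*d(3, -1 + 0) = 20*1 = 20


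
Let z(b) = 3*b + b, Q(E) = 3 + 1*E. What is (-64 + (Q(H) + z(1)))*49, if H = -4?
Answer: -2989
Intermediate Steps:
Q(E) = 3 + E
z(b) = 4*b
(-64 + (Q(H) + z(1)))*49 = (-64 + ((3 - 4) + 4*1))*49 = (-64 + (-1 + 4))*49 = (-64 + 3)*49 = -61*49 = -2989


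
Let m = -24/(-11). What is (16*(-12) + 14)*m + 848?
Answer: 5056/11 ≈ 459.64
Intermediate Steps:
m = 24/11 (m = -1/11*(-24) = 24/11 ≈ 2.1818)
(16*(-12) + 14)*m + 848 = (16*(-12) + 14)*(24/11) + 848 = (-192 + 14)*(24/11) + 848 = -178*24/11 + 848 = -4272/11 + 848 = 5056/11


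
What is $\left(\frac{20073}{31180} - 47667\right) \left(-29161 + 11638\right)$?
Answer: $\frac{26043330723201}{31180} \approx 8.3526 \cdot 10^{8}$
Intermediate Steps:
$\left(\frac{20073}{31180} - 47667\right) \left(-29161 + 11638\right) = \left(20073 \cdot \frac{1}{31180} - 47667\right) \left(-17523\right) = \left(\frac{20073}{31180} - 47667\right) \left(-17523\right) = \left(- \frac{1486236987}{31180}\right) \left(-17523\right) = \frac{26043330723201}{31180}$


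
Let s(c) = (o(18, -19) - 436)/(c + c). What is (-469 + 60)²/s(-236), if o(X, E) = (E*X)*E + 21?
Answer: -78956632/6083 ≈ -12980.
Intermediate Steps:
o(X, E) = 21 + X*E² (o(X, E) = X*E² + 21 = 21 + X*E²)
s(c) = 6083/(2*c) (s(c) = ((21 + 18*(-19)²) - 436)/(c + c) = ((21 + 18*361) - 436)/((2*c)) = ((21 + 6498) - 436)*(1/(2*c)) = (6519 - 436)*(1/(2*c)) = 6083*(1/(2*c)) = 6083/(2*c))
(-469 + 60)²/s(-236) = (-469 + 60)²/(((6083/2)/(-236))) = (-409)²/(((6083/2)*(-1/236))) = 167281/(-6083/472) = 167281*(-472/6083) = -78956632/6083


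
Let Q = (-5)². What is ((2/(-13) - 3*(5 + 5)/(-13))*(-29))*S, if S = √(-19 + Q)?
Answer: -812*√6/13 ≈ -153.00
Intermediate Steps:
Q = 25
S = √6 (S = √(-19 + 25) = √6 ≈ 2.4495)
((2/(-13) - 3*(5 + 5)/(-13))*(-29))*S = ((2/(-13) - 3*(5 + 5)/(-13))*(-29))*√6 = ((2*(-1/13) - 3*10*(-1/13))*(-29))*√6 = ((-2/13 - 30*(-1/13))*(-29))*√6 = ((-2/13 + 30/13)*(-29))*√6 = ((28/13)*(-29))*√6 = -812*√6/13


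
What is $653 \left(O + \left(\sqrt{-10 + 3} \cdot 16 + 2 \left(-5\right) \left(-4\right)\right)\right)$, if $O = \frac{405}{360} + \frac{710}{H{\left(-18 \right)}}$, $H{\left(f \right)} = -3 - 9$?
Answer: $- \frac{282749}{24} + 10448 i \sqrt{7} \approx -11781.0 + 27643.0 i$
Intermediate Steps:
$H{\left(f \right)} = -12$
$O = - \frac{1393}{24}$ ($O = \frac{405}{360} + \frac{710}{-12} = 405 \cdot \frac{1}{360} + 710 \left(- \frac{1}{12}\right) = \frac{9}{8} - \frac{355}{6} = - \frac{1393}{24} \approx -58.042$)
$653 \left(O + \left(\sqrt{-10 + 3} \cdot 16 + 2 \left(-5\right) \left(-4\right)\right)\right) = 653 \left(- \frac{1393}{24} + \left(\sqrt{-10 + 3} \cdot 16 + 2 \left(-5\right) \left(-4\right)\right)\right) = 653 \left(- \frac{1393}{24} + \left(\sqrt{-7} \cdot 16 - -40\right)\right) = 653 \left(- \frac{1393}{24} + \left(i \sqrt{7} \cdot 16 + 40\right)\right) = 653 \left(- \frac{1393}{24} + \left(16 i \sqrt{7} + 40\right)\right) = 653 \left(- \frac{1393}{24} + \left(40 + 16 i \sqrt{7}\right)\right) = 653 \left(- \frac{433}{24} + 16 i \sqrt{7}\right) = - \frac{282749}{24} + 10448 i \sqrt{7}$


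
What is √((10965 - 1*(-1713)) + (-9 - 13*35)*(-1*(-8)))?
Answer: √8966 ≈ 94.689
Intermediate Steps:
√((10965 - 1*(-1713)) + (-9 - 13*35)*(-1*(-8))) = √((10965 + 1713) + (-9 - 455)*8) = √(12678 - 464*8) = √(12678 - 3712) = √8966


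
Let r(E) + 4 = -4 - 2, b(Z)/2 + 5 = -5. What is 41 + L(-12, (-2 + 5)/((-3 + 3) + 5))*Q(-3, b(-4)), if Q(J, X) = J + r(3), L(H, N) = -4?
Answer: 93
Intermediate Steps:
b(Z) = -20 (b(Z) = -10 + 2*(-5) = -10 - 10 = -20)
r(E) = -10 (r(E) = -4 + (-4 - 2) = -4 - 6 = -10)
Q(J, X) = -10 + J (Q(J, X) = J - 10 = -10 + J)
41 + L(-12, (-2 + 5)/((-3 + 3) + 5))*Q(-3, b(-4)) = 41 - 4*(-10 - 3) = 41 - 4*(-13) = 41 + 52 = 93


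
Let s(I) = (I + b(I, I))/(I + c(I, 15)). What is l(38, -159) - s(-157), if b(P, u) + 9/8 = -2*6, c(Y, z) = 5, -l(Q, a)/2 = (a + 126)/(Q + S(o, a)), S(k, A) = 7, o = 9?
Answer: 6337/18240 ≈ 0.34742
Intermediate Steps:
l(Q, a) = -2*(126 + a)/(7 + Q) (l(Q, a) = -2*(a + 126)/(Q + 7) = -2*(126 + a)/(7 + Q))
b(P, u) = -105/8 (b(P, u) = -9/8 - 2*6 = -9/8 - 12 = -105/8)
s(I) = (-105/8 + I)/(5 + I) (s(I) = (I - 105/8)/(I + 5) = (-105/8 + I)/(5 + I))
l(38, -159) - s(-157) = 2*(-126 - 1*(-159))/(7 + 38) - (-105/8 - 157)/(5 - 157) = 2*(-126 + 159)/45 - (-1361)/((-152)*8) = 2*(1/45)*33 - (-1)*(-1361)/(152*8) = 22/15 - 1*1361/1216 = 22/15 - 1361/1216 = 6337/18240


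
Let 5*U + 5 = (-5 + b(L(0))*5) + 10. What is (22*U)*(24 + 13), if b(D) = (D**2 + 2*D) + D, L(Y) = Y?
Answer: 0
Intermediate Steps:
b(D) = D**2 + 3*D
U = 0 (U = -1 + ((-5 + (0*(3 + 0))*5) + 10)/5 = -1 + ((-5 + (0*3)*5) + 10)/5 = -1 + ((-5 + 0*5) + 10)/5 = -1 + ((-5 + 0) + 10)/5 = -1 + (-5 + 10)/5 = -1 + (1/5)*5 = -1 + 1 = 0)
(22*U)*(24 + 13) = (22*0)*(24 + 13) = 0*37 = 0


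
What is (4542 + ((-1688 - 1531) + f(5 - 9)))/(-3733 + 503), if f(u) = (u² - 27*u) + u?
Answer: -1443/3230 ≈ -0.44675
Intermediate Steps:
f(u) = u² - 26*u
(4542 + ((-1688 - 1531) + f(5 - 9)))/(-3733 + 503) = (4542 + ((-1688 - 1531) + (5 - 9)*(-26 + (5 - 9))))/(-3733 + 503) = (4542 + (-3219 - 4*(-26 - 4)))/(-3230) = (4542 + (-3219 - 4*(-30)))*(-1/3230) = (4542 + (-3219 + 120))*(-1/3230) = (4542 - 3099)*(-1/3230) = 1443*(-1/3230) = -1443/3230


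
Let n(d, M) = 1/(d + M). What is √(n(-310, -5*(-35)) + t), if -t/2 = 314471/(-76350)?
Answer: √4317888738/22905 ≈ 2.8688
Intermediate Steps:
t = 314471/38175 (t = -628942/(-76350) = -628942*(-1)/76350 = -2*(-314471/76350) = 314471/38175 ≈ 8.2376)
n(d, M) = 1/(M + d)
√(n(-310, -5*(-35)) + t) = √(1/(-5*(-35) - 310) + 314471/38175) = √(1/(175 - 310) + 314471/38175) = √(1/(-135) + 314471/38175) = √(-1/135 + 314471/38175) = √(2827694/343575) = √4317888738/22905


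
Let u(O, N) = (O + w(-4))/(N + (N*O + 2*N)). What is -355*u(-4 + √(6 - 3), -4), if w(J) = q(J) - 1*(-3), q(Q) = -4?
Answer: -355/4 - 355*√3/2 ≈ -396.19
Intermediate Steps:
w(J) = -1 (w(J) = -4 - 1*(-3) = -4 + 3 = -1)
u(O, N) = (-1 + O)/(3*N + N*O) (u(O, N) = (O - 1)/(N + (N*O + 2*N)) = (-1 + O)/(N + (2*N + N*O)) = (-1 + O)/(3*N + N*O))
-355*u(-4 + √(6 - 3), -4) = -355*(-1 + (-4 + √(6 - 3)))/((-4)*(3 + (-4 + √(6 - 3)))) = -(-355)*(-1 + (-4 + √3))/(4*(3 + (-4 + √3))) = -(-355)*(-5 + √3)/(4*(-1 + √3)) = 355*(-5 + √3)/(4*(-1 + √3))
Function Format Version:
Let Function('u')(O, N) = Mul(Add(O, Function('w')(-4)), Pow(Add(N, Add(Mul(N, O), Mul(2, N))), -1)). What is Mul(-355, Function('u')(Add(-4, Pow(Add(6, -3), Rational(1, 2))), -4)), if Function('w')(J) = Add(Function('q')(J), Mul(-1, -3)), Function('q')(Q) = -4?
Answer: Add(Rational(-355, 4), Mul(Rational(-355, 2), Pow(3, Rational(1, 2)))) ≈ -396.19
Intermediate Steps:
Function('w')(J) = -1 (Function('w')(J) = Add(-4, Mul(-1, -3)) = Add(-4, 3) = -1)
Function('u')(O, N) = Mul(Pow(Add(Mul(3, N), Mul(N, O)), -1), Add(-1, O)) (Function('u')(O, N) = Mul(Add(O, -1), Pow(Add(N, Add(Mul(N, O), Mul(2, N))), -1)) = Mul(Add(-1, O), Pow(Add(N, Add(Mul(2, N), Mul(N, O))), -1)) = Mul(Add(-1, O), Pow(Add(Mul(3, N), Mul(N, O)), -1)) = Mul(Pow(Add(Mul(3, N), Mul(N, O)), -1), Add(-1, O)))
Mul(-355, Function('u')(Add(-4, Pow(Add(6, -3), Rational(1, 2))), -4)) = Mul(-355, Mul(Pow(-4, -1), Pow(Add(3, Add(-4, Pow(Add(6, -3), Rational(1, 2)))), -1), Add(-1, Add(-4, Pow(Add(6, -3), Rational(1, 2)))))) = Mul(-355, Mul(Rational(-1, 4), Pow(Add(3, Add(-4, Pow(3, Rational(1, 2)))), -1), Add(-1, Add(-4, Pow(3, Rational(1, 2)))))) = Mul(-355, Mul(Rational(-1, 4), Pow(Add(-1, Pow(3, Rational(1, 2))), -1), Add(-5, Pow(3, Rational(1, 2))))) = Mul(Rational(355, 4), Pow(Add(-1, Pow(3, Rational(1, 2))), -1), Add(-5, Pow(3, Rational(1, 2))))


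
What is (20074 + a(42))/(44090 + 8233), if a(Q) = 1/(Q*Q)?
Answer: 35410537/92297772 ≈ 0.38366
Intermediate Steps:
a(Q) = Q⁻² (a(Q) = 1/(Q²) = Q⁻²)
(20074 + a(42))/(44090 + 8233) = (20074 + 42⁻²)/(44090 + 8233) = (20074 + 1/1764)/52323 = (35410537/1764)*(1/52323) = 35410537/92297772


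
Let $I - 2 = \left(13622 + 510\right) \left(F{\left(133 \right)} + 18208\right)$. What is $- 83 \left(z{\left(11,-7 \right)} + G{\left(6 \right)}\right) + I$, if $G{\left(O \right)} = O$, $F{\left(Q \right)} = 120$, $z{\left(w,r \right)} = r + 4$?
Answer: $259011049$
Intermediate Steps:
$z{\left(w,r \right)} = 4 + r$
$I = 259011298$ ($I = 2 + \left(13622 + 510\right) \left(120 + 18208\right) = 2 + 14132 \cdot 18328 = 2 + 259011296 = 259011298$)
$- 83 \left(z{\left(11,-7 \right)} + G{\left(6 \right)}\right) + I = - 83 \left(\left(4 - 7\right) + 6\right) + 259011298 = - 83 \left(-3 + 6\right) + 259011298 = \left(-83\right) 3 + 259011298 = -249 + 259011298 = 259011049$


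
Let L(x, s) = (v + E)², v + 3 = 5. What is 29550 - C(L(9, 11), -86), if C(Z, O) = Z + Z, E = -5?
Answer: 29532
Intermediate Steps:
v = 2 (v = -3 + 5 = 2)
L(x, s) = 9 (L(x, s) = (2 - 5)² = (-3)² = 9)
C(Z, O) = 2*Z
29550 - C(L(9, 11), -86) = 29550 - 2*9 = 29550 - 1*18 = 29550 - 18 = 29532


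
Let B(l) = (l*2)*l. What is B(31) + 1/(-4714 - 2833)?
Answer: 14505333/7547 ≈ 1922.0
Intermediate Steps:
B(l) = 2*l² (B(l) = (2*l)*l = 2*l²)
B(31) + 1/(-4714 - 2833) = 2*31² + 1/(-4714 - 2833) = 2*961 + 1/(-7547) = 1922 - 1/7547 = 14505333/7547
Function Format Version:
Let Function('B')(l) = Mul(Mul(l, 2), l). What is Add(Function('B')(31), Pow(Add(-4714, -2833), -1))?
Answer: Rational(14505333, 7547) ≈ 1922.0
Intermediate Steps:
Function('B')(l) = Mul(2, Pow(l, 2)) (Function('B')(l) = Mul(Mul(2, l), l) = Mul(2, Pow(l, 2)))
Add(Function('B')(31), Pow(Add(-4714, -2833), -1)) = Add(Mul(2, Pow(31, 2)), Pow(Add(-4714, -2833), -1)) = Add(Mul(2, 961), Pow(-7547, -1)) = Add(1922, Rational(-1, 7547)) = Rational(14505333, 7547)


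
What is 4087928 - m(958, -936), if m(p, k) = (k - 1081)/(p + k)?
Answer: 89936433/22 ≈ 4.0880e+6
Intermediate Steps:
m(p, k) = (-1081 + k)/(k + p)
4087928 - m(958, -936) = 4087928 - (-1081 - 936)/(-936 + 958) = 4087928 - (-2017)/22 = 4087928 - 1*(-2017/22) = 4087928 + 2017/22 = 89936433/22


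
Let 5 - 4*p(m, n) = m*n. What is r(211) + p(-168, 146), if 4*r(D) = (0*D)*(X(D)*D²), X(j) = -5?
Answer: 24533/4 ≈ 6133.3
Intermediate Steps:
p(m, n) = 5/4 - m*n/4
r(D) = 0 (r(D) = ((0*D)*(-5*D²))/4 = (0*(-5*D²))/4 = (¼)*0 = 0)
r(211) + p(-168, 146) = 0 + (5/4 - ¼*(-168)*146) = 0 + (5/4 + 6132) = 0 + 24533/4 = 24533/4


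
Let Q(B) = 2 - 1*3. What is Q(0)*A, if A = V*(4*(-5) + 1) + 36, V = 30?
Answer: 534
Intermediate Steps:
Q(B) = -1 (Q(B) = 2 - 3 = -1)
A = -534 (A = 30*(4*(-5) + 1) + 36 = 30*(-20 + 1) + 36 = 30*(-19) + 36 = -570 + 36 = -534)
Q(0)*A = -1*(-534) = 534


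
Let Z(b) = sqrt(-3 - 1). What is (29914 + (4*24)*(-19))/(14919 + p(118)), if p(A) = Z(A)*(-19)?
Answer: 1581414/839917 + 4028*I/839917 ≈ 1.8828 + 0.0047957*I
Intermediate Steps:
Z(b) = 2*I (Z(b) = sqrt(-4) = 2*I)
p(A) = -38*I (p(A) = (2*I)*(-19) = -38*I)
(29914 + (4*24)*(-19))/(14919 + p(118)) = (29914 + (4*24)*(-19))/(14919 - 38*I) = (29914 + 96*(-19))*((14919 + 38*I)/222578005) = (29914 - 1824)*((14919 + 38*I)/222578005) = 28090*((14919 + 38*I)/222578005) = 106*(14919 + 38*I)/839917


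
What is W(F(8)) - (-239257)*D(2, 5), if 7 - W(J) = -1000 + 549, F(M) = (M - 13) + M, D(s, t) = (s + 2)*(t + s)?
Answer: 6699654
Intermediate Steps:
D(s, t) = (2 + s)*(s + t)
F(M) = -13 + 2*M (F(M) = (-13 + M) + M = -13 + 2*M)
W(J) = 458 (W(J) = 7 - (-1000 + 549) = 7 - 1*(-451) = 7 + 451 = 458)
W(F(8)) - (-239257)*D(2, 5) = 458 - (-239257)*(2² + 2*2 + 2*5 + 2*5) = 458 - (-239257)*(4 + 4 + 10 + 10) = 458 - (-239257)*28 = 458 - 1*(-6699196) = 458 + 6699196 = 6699654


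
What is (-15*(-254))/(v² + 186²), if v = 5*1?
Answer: 3810/34621 ≈ 0.11005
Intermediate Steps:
v = 5
(-15*(-254))/(v² + 186²) = (-15*(-254))/(5² + 186²) = 3810/(25 + 34596) = 3810/34621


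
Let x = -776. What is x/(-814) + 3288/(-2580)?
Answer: -28098/87505 ≈ -0.32110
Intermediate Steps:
x/(-814) + 3288/(-2580) = -776/(-814) + 3288/(-2580) = -776*(-1/814) + 3288*(-1/2580) = 388/407 - 274/215 = -28098/87505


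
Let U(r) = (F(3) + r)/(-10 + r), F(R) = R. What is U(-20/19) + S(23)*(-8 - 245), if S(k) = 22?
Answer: -1168897/210 ≈ -5566.2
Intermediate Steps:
U(r) = (3 + r)/(-10 + r)
U(-20/19) + S(23)*(-8 - 245) = (3 - 20/19)/(-10 - 20/19) + 22*(-8 - 245) = (3 - 20*1/19)/(-10 - 20*1/19) + 22*(-253) = (3 - 20/19)/(-10 - 20/19) - 5566 = (37/19)/(-210/19) - 5566 = -19/210*37/19 - 5566 = -37/210 - 5566 = -1168897/210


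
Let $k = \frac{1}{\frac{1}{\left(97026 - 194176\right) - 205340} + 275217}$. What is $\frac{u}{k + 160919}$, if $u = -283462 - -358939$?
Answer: $\frac{6283489710861933}{13396569561654841} \approx 0.46904$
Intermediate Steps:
$k = \frac{302490}{83250390329}$ ($k = \frac{1}{\frac{1}{-97150 - 205340} + 275217} = \frac{1}{\frac{1}{-302490} + 275217} = \frac{1}{- \frac{1}{302490} + 275217} = \frac{1}{\frac{83250390329}{302490}} = \frac{302490}{83250390329} \approx 3.6335 \cdot 10^{-6}$)
$u = 75477$ ($u = -283462 + 358939 = 75477$)
$\frac{u}{k + 160919} = \frac{75477}{\frac{302490}{83250390329} + 160919} = \frac{75477}{\frac{13396569561654841}{83250390329}} = 75477 \cdot \frac{83250390329}{13396569561654841} = \frac{6283489710861933}{13396569561654841}$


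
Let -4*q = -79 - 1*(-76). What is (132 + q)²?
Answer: 281961/16 ≈ 17623.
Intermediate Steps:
q = ¾ (q = -(-79 - 1*(-76))/4 = -(-79 + 76)/4 = -¼*(-3) = ¾ ≈ 0.75000)
(132 + q)² = (132 + ¾)² = (531/4)² = 281961/16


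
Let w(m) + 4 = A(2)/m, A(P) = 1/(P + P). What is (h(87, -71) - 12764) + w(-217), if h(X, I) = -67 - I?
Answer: -11079153/868 ≈ -12764.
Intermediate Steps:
A(P) = 1/(2*P)
w(m) = -4 + 1/(4*m) (w(m) = -4 + ((½)/2)/m = -4 + ((½)*(½))/m = -4 + 1/(4*m))
(h(87, -71) - 12764) + w(-217) = ((-67 - 1*(-71)) - 12764) + (-4 + (¼)/(-217)) = ((-67 + 71) - 12764) + (-4 + (¼)*(-1/217)) = (4 - 12764) + (-4 - 1/868) = -12760 - 3473/868 = -11079153/868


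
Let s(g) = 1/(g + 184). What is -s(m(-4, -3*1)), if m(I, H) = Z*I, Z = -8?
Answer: -1/216 ≈ -0.0046296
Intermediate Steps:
m(I, H) = -8*I
s(g) = 1/(184 + g)
-s(m(-4, -3*1)) = -1/(184 - 8*(-4)) = -1/(184 + 32) = -1/216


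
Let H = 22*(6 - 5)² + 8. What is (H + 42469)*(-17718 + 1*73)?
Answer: -749894855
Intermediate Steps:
H = 30 (H = 22*1² + 8 = 22*1 + 8 = 22 + 8 = 30)
(H + 42469)*(-17718 + 1*73) = (30 + 42469)*(-17718 + 1*73) = 42499*(-17718 + 73) = 42499*(-17645) = -749894855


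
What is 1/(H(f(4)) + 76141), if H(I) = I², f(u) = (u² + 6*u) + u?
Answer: 1/78077 ≈ 1.2808e-5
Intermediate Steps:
f(u) = u² + 7*u
1/(H(f(4)) + 76141) = 1/((4*(7 + 4))² + 76141) = 1/((4*11)² + 76141) = 1/(44² + 76141) = 1/(1936 + 76141) = 1/78077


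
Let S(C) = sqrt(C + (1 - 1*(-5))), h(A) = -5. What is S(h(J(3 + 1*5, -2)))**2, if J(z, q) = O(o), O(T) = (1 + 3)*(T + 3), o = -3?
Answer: 1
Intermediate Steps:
O(T) = 12 + 4*T (O(T) = 4*(3 + T) = 12 + 4*T)
J(z, q) = 0 (J(z, q) = 12 + 4*(-3) = 12 - 12 = 0)
S(C) = sqrt(6 + C) (S(C) = sqrt(C + (1 + 5)) = sqrt(C + 6) = sqrt(6 + C))
S(h(J(3 + 1*5, -2)))**2 = (sqrt(6 - 5))**2 = (sqrt(1))**2 = 1**2 = 1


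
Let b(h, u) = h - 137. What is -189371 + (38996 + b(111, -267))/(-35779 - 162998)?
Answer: -12547546079/66259 ≈ -1.8937e+5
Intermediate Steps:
b(h, u) = -137 + h
-189371 + (38996 + b(111, -267))/(-35779 - 162998) = -189371 + (38996 + (-137 + 111))/(-35779 - 162998) = -189371 + (38996 - 26)/(-198777) = -189371 + 38970*(-1/198777) = -189371 - 12990/66259 = -12547546079/66259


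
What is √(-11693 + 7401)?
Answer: 2*I*√1073 ≈ 65.513*I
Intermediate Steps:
√(-11693 + 7401) = √(-4292) = 2*I*√1073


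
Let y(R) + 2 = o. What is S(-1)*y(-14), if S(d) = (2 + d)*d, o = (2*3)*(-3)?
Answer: 20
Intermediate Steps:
o = -18 (o = 6*(-3) = -18)
S(d) = d*(2 + d)
y(R) = -20 (y(R) = -2 - 18 = -20)
S(-1)*y(-14) = -(2 - 1)*(-20) = -1*1*(-20) = -1*(-20) = 20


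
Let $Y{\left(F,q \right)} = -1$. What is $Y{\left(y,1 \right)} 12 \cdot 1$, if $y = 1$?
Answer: $-12$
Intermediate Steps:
$Y{\left(y,1 \right)} 12 \cdot 1 = \left(-1\right) 12 \cdot 1 = \left(-12\right) 1 = -12$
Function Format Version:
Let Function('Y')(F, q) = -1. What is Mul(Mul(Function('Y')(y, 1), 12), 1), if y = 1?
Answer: -12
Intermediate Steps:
Mul(Mul(Function('Y')(y, 1), 12), 1) = Mul(Mul(-1, 12), 1) = Mul(-12, 1) = -12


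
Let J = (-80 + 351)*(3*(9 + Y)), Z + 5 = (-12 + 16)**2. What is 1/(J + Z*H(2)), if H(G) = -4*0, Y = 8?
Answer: 1/13821 ≈ 7.2354e-5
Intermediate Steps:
Z = 11 (Z = -5 + (-12 + 16)**2 = -5 + 4**2 = -5 + 16 = 11)
H(G) = 0
J = 13821 (J = (-80 + 351)*(3*(9 + 8)) = 271*(3*17) = 271*51 = 13821)
1/(J + Z*H(2)) = 1/(13821 + 11*0) = 1/(13821 + 0) = 1/13821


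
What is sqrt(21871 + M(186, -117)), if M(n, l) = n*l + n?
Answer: sqrt(295) ≈ 17.176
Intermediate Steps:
M(n, l) = n + l*n (M(n, l) = l*n + n = n + l*n)
sqrt(21871 + M(186, -117)) = sqrt(21871 + 186*(1 - 117)) = sqrt(21871 + 186*(-116)) = sqrt(21871 - 21576) = sqrt(295)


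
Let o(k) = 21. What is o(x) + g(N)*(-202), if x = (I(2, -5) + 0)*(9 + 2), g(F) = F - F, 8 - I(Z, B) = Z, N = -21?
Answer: 21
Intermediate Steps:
I(Z, B) = 8 - Z
g(F) = 0
x = 66 (x = ((8 - 1*2) + 0)*(9 + 2) = ((8 - 2) + 0)*11 = (6 + 0)*11 = 6*11 = 66)
o(x) + g(N)*(-202) = 21 + 0*(-202) = 21 + 0 = 21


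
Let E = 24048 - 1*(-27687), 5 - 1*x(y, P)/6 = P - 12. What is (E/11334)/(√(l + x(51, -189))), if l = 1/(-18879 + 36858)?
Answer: 3449*√399530147055/16790977202 ≈ 0.12984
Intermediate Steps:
x(y, P) = 102 - 6*P (x(y, P) = 30 - 6*(P - 12) = 30 - 6*(-12 + P) = 30 + (72 - 6*P) = 102 - 6*P)
E = 51735 (E = 24048 + 27687 = 51735)
l = 1/17979 ≈ 5.5620e-5
(E/11334)/(√(l + x(51, -189))) = (51735/11334)/(√(1/17979 + (102 - 6*(-189)))) = (51735*(1/11334))/(√(1/17979 + (102 + 1134))) = 17245/(3778*(√(1/17979 + 1236))) = 17245/(3778*(√(22222045/17979))) = 17245/(3778*((√399530147055/17979))) = 17245*(√399530147055/22222045)/3778 = 3449*√399530147055/16790977202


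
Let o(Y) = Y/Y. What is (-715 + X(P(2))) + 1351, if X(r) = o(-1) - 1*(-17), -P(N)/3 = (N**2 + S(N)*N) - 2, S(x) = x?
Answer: 654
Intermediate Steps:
o(Y) = 1
P(N) = 6 - 6*N**2 (P(N) = -3*((N**2 + N*N) - 2) = -3*((N**2 + N**2) - 2) = -3*(2*N**2 - 2) = -3*(-2 + 2*N**2) = 6 - 6*N**2)
X(r) = 18 (X(r) = 1 - 1*(-17) = 1 + 17 = 18)
(-715 + X(P(2))) + 1351 = (-715 + 18) + 1351 = -697 + 1351 = 654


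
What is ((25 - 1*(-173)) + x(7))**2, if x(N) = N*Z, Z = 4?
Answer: 51076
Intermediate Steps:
x(N) = 4*N (x(N) = N*4 = 4*N)
((25 - 1*(-173)) + x(7))**2 = ((25 - 1*(-173)) + 4*7)**2 = ((25 + 173) + 28)**2 = (198 + 28)**2 = 226**2 = 51076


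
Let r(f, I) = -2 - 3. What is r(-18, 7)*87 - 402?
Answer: -837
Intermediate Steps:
r(f, I) = -5
r(-18, 7)*87 - 402 = -5*87 - 402 = -435 - 402 = -837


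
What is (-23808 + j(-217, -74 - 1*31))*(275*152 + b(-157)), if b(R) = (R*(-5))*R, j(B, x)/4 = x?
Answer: 1973249460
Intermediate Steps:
j(B, x) = 4*x
b(R) = -5*R**2 (b(R) = (-5*R)*R = -5*R**2)
(-23808 + j(-217, -74 - 1*31))*(275*152 + b(-157)) = (-23808 + 4*(-74 - 1*31))*(275*152 - 5*(-157)**2) = (-23808 + 4*(-74 - 31))*(41800 - 5*24649) = (-23808 + 4*(-105))*(41800 - 123245) = (-23808 - 420)*(-81445) = -24228*(-81445) = 1973249460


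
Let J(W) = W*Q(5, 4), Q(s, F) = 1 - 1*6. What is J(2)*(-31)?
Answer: 310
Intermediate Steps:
Q(s, F) = -5 (Q(s, F) = 1 - 6 = -5)
J(W) = -5*W (J(W) = W*(-5) = -5*W)
J(2)*(-31) = -5*2*(-31) = -10*(-31) = 310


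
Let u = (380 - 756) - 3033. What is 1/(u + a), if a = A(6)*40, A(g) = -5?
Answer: -1/3609 ≈ -0.00027709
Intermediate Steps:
u = -3409 (u = -376 - 3033 = -3409)
a = -200 (a = -5*40 = -200)
1/(u + a) = 1/(-3409 - 200) = 1/(-3609) = -1/3609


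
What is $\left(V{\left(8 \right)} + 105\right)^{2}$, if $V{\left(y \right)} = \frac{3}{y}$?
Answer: $\frac{710649}{64} \approx 11104.0$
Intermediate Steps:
$\left(V{\left(8 \right)} + 105\right)^{2} = \left(\frac{3}{8} + 105\right)^{2} = \left(\frac{843}{8}\right)^{2} = \frac{710649}{64}$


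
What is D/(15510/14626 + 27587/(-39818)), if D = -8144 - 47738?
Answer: -16272225597988/107044859 ≈ -1.5201e+5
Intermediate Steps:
D = -55882
D/(15510/14626 + 27587/(-39818)) = -55882/(15510/14626 + 27587/(-39818)) = -55882/(15510*(1/14626) + 27587*(-1/39818)) = -55882/(7755/7313 - 27587/39818) = -55882/107044859/291189034 = -55882*291189034/107044859 = -16272225597988/107044859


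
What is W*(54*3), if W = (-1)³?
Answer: -162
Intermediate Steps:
W = -1
W*(54*3) = -54*3 = -1*162 = -162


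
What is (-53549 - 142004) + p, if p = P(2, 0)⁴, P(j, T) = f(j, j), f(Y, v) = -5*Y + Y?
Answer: -191457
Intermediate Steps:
f(Y, v) = -4*Y
P(j, T) = -4*j
p = 4096 (p = (-4*2)⁴ = (-8)⁴ = 4096)
(-53549 - 142004) + p = (-53549 - 142004) + 4096 = -195553 + 4096 = -191457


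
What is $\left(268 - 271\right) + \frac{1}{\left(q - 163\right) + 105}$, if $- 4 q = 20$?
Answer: $- \frac{190}{63} \approx -3.0159$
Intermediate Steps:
$q = -5$ ($q = \left(- \frac{1}{4}\right) 20 = -5$)
$\left(268 - 271\right) + \frac{1}{\left(q - 163\right) + 105} = \left(268 - 271\right) + \frac{1}{\left(-5 - 163\right) + 105} = -3 + \frac{1}{-168 + 105} = -3 + \frac{1}{-63} = -3 - \frac{1}{63} = - \frac{190}{63}$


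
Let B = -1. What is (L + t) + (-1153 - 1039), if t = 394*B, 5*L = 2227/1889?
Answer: -24422543/9445 ≈ -2585.8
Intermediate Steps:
L = 2227/9445 (L = (2227/1889)/5 = (2227*(1/1889))/5 = (⅕)*(2227/1889) = 2227/9445 ≈ 0.23579)
t = -394 (t = 394*(-1) = -394)
(L + t) + (-1153 - 1039) = (2227/9445 - 394) + (-1153 - 1039) = -3719103/9445 - 2192 = -24422543/9445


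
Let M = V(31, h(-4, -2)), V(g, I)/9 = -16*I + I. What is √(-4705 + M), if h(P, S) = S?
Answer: I*√4435 ≈ 66.596*I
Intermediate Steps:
V(g, I) = -135*I (V(g, I) = 9*(-16*I + I) = 9*(-15*I) = -135*I)
M = 270 (M = -135*(-2) = 270)
√(-4705 + M) = √(-4705 + 270) = √(-4435) = I*√4435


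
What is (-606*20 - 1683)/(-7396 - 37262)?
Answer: 4601/14886 ≈ 0.30908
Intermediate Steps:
(-606*20 - 1683)/(-7396 - 37262) = (-12120 - 1683)/(-44658) = -13803*(-1/44658) = 4601/14886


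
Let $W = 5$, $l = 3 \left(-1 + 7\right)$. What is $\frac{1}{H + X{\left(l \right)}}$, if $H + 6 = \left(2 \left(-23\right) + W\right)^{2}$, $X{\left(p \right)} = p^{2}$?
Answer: $\frac{1}{1999} \approx 0.00050025$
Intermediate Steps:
$l = 18$ ($l = 3 \cdot 6 = 18$)
$H = 1675$ ($H = -6 + \left(2 \left(-23\right) + 5\right)^{2} = -6 + \left(-46 + 5\right)^{2} = -6 + \left(-41\right)^{2} = -6 + 1681 = 1675$)
$\frac{1}{H + X{\left(l \right)}} = \frac{1}{1675 + 18^{2}} = \frac{1}{1675 + 324} = \frac{1}{1999}$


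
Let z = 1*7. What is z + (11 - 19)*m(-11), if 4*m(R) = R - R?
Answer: 7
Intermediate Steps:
z = 7
m(R) = 0 (m(R) = (R - R)/4 = (¼)*0 = 0)
z + (11 - 19)*m(-11) = 7 + (11 - 19)*0 = 7 - 8*0 = 7 + 0 = 7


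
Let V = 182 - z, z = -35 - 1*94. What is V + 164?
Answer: 475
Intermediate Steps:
z = -129 (z = -35 - 94 = -129)
V = 311 (V = 182 - 1*(-129) = 182 + 129 = 311)
V + 164 = 311 + 164 = 475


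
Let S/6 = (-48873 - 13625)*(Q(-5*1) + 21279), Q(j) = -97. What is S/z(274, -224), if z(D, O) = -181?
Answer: 7942995816/181 ≈ 4.3884e+7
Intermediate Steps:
S = -7942995816 (S = 6*((-48873 - 13625)*(-97 + 21279)) = 6*(-62498*21182) = 6*(-1323832636) = -7942995816)
S/z(274, -224) = -7942995816/(-181) = -7942995816*(-1/181) = 7942995816/181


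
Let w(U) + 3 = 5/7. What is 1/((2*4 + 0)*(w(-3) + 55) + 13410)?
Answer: 7/96822 ≈ 7.2298e-5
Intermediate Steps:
w(U) = -16/7 (w(U) = -3 + 5/7 = -16/7)
1/((2*4 + 0)*(w(-3) + 55) + 13410) = 1/((2*4 + 0)*(-16/7 + 55) + 13410) = 1/((8 + 0)*(369/7) + 13410) = 1/(8*(369/7) + 13410) = 1/(2952/7 + 13410) = 1/(96822/7) = 7/96822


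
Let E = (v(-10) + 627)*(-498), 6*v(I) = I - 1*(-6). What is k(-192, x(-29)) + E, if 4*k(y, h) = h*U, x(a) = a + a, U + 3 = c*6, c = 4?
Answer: -624437/2 ≈ -3.1222e+5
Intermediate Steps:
U = 21 (U = -3 + 4*6 = -3 + 24 = 21)
v(I) = 1 + I/6 (v(I) = (I - 1*(-6))/6 = (I + 6)/6 = (6 + I)/6 = 1 + I/6)
E = -311914 (E = ((1 + (⅙)*(-10)) + 627)*(-498) = ((1 - 5/3) + 627)*(-498) = (-⅔ + 627)*(-498) = (1879/3)*(-498) = -311914)
x(a) = 2*a
k(y, h) = 21*h/4 (k(y, h) = (h*21)/4 = (21*h)/4 = 21*h/4)
k(-192, x(-29)) + E = 21*(2*(-29))/4 - 311914 = (21/4)*(-58) - 311914 = -609/2 - 311914 = -624437/2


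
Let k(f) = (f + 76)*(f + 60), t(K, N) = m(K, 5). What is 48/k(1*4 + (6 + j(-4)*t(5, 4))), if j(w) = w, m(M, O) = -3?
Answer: 12/2009 ≈ 0.0059731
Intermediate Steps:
t(K, N) = -3
k(f) = (60 + f)*(76 + f) (k(f) = (76 + f)*(60 + f) = (60 + f)*(76 + f))
48/k(1*4 + (6 + j(-4)*t(5, 4))) = 48/(4560 + (1*4 + (6 - 4*(-3)))² + 136*(1*4 + (6 - 4*(-3)))) = 48/(4560 + (4 + (6 + 12))² + 136*(4 + (6 + 12))) = 48/(4560 + (4 + 18)² + 136*(4 + 18)) = 48/(4560 + 22² + 136*22) = 48/(4560 + 484 + 2992) = 48/8036 = 48*(1/8036) = 12/2009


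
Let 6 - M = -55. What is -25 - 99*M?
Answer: -6064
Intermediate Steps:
M = 61 (M = 6 - 1*(-55) = 6 + 55 = 61)
-25 - 99*M = -25 - 99*61 = -25 - 6039 = -6064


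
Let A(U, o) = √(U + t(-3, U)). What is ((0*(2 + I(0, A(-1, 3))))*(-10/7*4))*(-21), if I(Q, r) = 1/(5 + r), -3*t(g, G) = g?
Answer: 0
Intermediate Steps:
t(g, G) = -g/3
A(U, o) = √(1 + U) (A(U, o) = √(U - ⅓*(-3)) = √(U + 1) = √(1 + U))
((0*(2 + I(0, A(-1, 3))))*(-10/7*4))*(-21) = ((0*(2 + 1/(5 + √(1 - 1))))*(-10/7*4))*(-21) = ((0*(2 + 1/(5 + √0)))*(-10*⅐*4))*(-21) = ((0*(2 + 1/(5 + 0)))*(-10/7*4))*(-21) = ((0*(2 + 1/5))*(-40/7))*(-21) = ((0*(2 + ⅕))*(-40/7))*(-21) = ((0*(11/5))*(-40/7))*(-21) = (0*(-40/7))*(-21) = 0*(-21) = 0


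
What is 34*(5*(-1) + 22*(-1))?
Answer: -918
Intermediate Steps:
34*(5*(-1) + 22*(-1)) = 34*(-5 - 22) = 34*(-27) = -918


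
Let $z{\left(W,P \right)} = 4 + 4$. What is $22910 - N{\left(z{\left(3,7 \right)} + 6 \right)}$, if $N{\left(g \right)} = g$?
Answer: $22896$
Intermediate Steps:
$z{\left(W,P \right)} = 8$
$22910 - N{\left(z{\left(3,7 \right)} + 6 \right)} = 22910 - \left(8 + 6\right) = 22910 - 14 = 22896$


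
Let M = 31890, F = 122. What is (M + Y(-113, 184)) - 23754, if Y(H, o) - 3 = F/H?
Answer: 919585/113 ≈ 8137.9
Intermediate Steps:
Y(H, o) = 3 + 122/H
(M + Y(-113, 184)) - 23754 = (31890 + (3 + 122/(-113))) - 23754 = (31890 + (3 + 122*(-1/113))) - 23754 = (31890 + (3 - 122/113)) - 23754 = (31890 + 217/113) - 23754 = 3603787/113 - 23754 = 919585/113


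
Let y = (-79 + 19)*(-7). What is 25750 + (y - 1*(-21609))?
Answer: 47779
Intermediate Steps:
y = 420 (y = -60*(-7) = 420)
25750 + (y - 1*(-21609)) = 25750 + (420 - 1*(-21609)) = 25750 + (420 + 21609) = 25750 + 22029 = 47779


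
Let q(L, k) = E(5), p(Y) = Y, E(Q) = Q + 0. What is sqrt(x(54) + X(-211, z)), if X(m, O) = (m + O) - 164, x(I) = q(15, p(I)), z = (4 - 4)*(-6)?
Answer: I*sqrt(370) ≈ 19.235*I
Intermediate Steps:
E(Q) = Q
q(L, k) = 5
z = 0 (z = 0*(-6) = 0)
x(I) = 5
X(m, O) = -164 + O + m (X(m, O) = (O + m) - 164 = -164 + O + m)
sqrt(x(54) + X(-211, z)) = sqrt(5 + (-164 + 0 - 211)) = sqrt(5 - 375) = sqrt(-370) = I*sqrt(370)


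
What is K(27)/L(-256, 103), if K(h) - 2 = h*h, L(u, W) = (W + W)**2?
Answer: 731/42436 ≈ 0.017226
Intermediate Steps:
L(u, W) = 4*W**2 (L(u, W) = (2*W)**2 = 4*W**2)
K(h) = 2 + h**2 (K(h) = 2 + h*h = 2 + h**2)
K(27)/L(-256, 103) = (2 + 27**2)/((4*103**2)) = (2 + 729)/((4*10609)) = 731/42436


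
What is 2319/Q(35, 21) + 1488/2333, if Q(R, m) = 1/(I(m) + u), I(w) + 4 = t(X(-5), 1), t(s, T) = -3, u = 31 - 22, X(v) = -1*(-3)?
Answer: 10821942/2333 ≈ 4638.6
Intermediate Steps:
X(v) = 3
u = 9
I(w) = -7 (I(w) = -4 - 3 = -7)
Q(R, m) = ½ (Q(R, m) = 1/(-7 + 9) = 1/2 = ½)
2319/Q(35, 21) + 1488/2333 = 2319/(½) + 1488/2333 = 2319*2 + 1488*(1/2333) = 4638 + 1488/2333 = 10821942/2333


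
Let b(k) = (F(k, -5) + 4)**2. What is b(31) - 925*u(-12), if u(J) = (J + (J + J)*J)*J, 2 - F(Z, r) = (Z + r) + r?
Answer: 3063825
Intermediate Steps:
F(Z, r) = 2 - Z - 2*r (F(Z, r) = 2 - ((Z + r) + r) = 2 - (Z + 2*r) = 2 + (-Z - 2*r) = 2 - Z - 2*r)
u(J) = J*(J + 2*J**2) (u(J) = (J + (2*J)*J)*J = (J + 2*J**2)*J = J*(J + 2*J**2))
b(k) = (16 - k)**2 (b(k) = ((2 - k - 2*(-5)) + 4)**2 = ((2 - k + 10) + 4)**2 = ((12 - k) + 4)**2 = (16 - k)**2)
b(31) - 925*u(-12) = (-16 + 31)**2 - 925*(-12)**2*(1 + 2*(-12)) = 15**2 - 133200*(1 - 24) = 225 - 133200*(-23) = 225 - 925*(-3312) = 225 + 3063600 = 3063825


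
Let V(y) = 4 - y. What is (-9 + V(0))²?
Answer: 25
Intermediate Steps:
(-9 + V(0))² = (-9 + (4 - 1*0))² = (-9 + (4 + 0))² = (-9 + 4)² = (-5)² = 25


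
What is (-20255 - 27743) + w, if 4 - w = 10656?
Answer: -58650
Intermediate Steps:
w = -10652 (w = 4 - 1*10656 = 4 - 10656 = -10652)
(-20255 - 27743) + w = (-20255 - 27743) - 10652 = -47998 - 10652 = -58650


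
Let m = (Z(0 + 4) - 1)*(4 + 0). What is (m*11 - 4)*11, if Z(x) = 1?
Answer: -44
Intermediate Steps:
m = 0 (m = (1 - 1)*(4 + 0) = 0*4 = 0)
(m*11 - 4)*11 = (0*11 - 4)*11 = (0 - 4)*11 = -4*11 = -44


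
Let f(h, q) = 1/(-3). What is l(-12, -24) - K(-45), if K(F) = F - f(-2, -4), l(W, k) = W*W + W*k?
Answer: 1430/3 ≈ 476.67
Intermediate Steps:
f(h, q) = -⅓
l(W, k) = W² + W*k
K(F) = ⅓ + F (K(F) = F - 1*(-⅓) = F + ⅓ = ⅓ + F)
l(-12, -24) - K(-45) = -12*(-12 - 24) - (⅓ - 45) = -12*(-36) - 1*(-134/3) = 432 + 134/3 = 1430/3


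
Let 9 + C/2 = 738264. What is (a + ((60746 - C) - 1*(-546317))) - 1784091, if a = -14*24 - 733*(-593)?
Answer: -2219205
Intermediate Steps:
C = 1476510 (C = -18 + 2*738264 = -18 + 1476528 = 1476510)
a = 434333 (a = -336 + 434669 = 434333)
(a + ((60746 - C) - 1*(-546317))) - 1784091 = (434333 + ((60746 - 1*1476510) - 1*(-546317))) - 1784091 = (434333 + ((60746 - 1476510) + 546317)) - 1784091 = (434333 + (-1415764 + 546317)) - 1784091 = (434333 - 869447) - 1784091 = -435114 - 1784091 = -2219205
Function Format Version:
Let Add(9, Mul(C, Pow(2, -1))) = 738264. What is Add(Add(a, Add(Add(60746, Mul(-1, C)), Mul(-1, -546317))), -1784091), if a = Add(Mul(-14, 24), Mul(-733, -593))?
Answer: -2219205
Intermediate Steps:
C = 1476510 (C = Add(-18, Mul(2, 738264)) = Add(-18, 1476528) = 1476510)
a = 434333 (a = Add(-336, 434669) = 434333)
Add(Add(a, Add(Add(60746, Mul(-1, C)), Mul(-1, -546317))), -1784091) = Add(Add(434333, Add(Add(60746, Mul(-1, 1476510)), Mul(-1, -546317))), -1784091) = Add(Add(434333, Add(Add(60746, -1476510), 546317)), -1784091) = Add(Add(434333, Add(-1415764, 546317)), -1784091) = Add(Add(434333, -869447), -1784091) = Add(-435114, -1784091) = -2219205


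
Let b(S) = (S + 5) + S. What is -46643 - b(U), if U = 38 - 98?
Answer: -46528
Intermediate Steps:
U = -60
b(S) = 5 + 2*S (b(S) = (5 + S) + S = 5 + 2*S)
-46643 - b(U) = -46643 - (5 + 2*(-60)) = -46643 - (5 - 120) = -46643 - 1*(-115) = -46643 + 115 = -46528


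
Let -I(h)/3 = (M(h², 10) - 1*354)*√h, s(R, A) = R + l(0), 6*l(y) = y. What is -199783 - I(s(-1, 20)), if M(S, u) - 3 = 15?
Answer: -199783 - 1008*I ≈ -1.9978e+5 - 1008.0*I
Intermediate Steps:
M(S, u) = 18 (M(S, u) = 3 + 15 = 18)
l(y) = y/6
s(R, A) = R (s(R, A) = R + (⅙)*0 = R + 0 = R)
I(h) = 1008*√h (I(h) = -3*(18 - 1*354)*√h = -3*(18 - 354)*√h = -(-1008)*√h = 1008*√h)
-199783 - I(s(-1, 20)) = -199783 - 1008*√(-1) = -199783 - 1008*I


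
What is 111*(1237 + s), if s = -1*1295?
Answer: -6438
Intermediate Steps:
s = -1295
111*(1237 + s) = 111*(1237 - 1295) = 111*(-58) = -6438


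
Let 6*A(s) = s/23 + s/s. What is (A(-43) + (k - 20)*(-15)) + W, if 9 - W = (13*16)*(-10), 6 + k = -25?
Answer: 196916/69 ≈ 2853.9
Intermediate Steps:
k = -31 (k = -6 - 25 = -31)
A(s) = ⅙ + s/138 (A(s) = (s/23 + s/s)/6 = (s*(1/23) + 1)/6 = (s/23 + 1)/6 = (1 + s/23)/6 = ⅙ + s/138)
W = 2089 (W = 9 - 13*16*(-10) = 9 - 208*(-10) = 9 - 1*(-2080) = 9 + 2080 = 2089)
(A(-43) + (k - 20)*(-15)) + W = ((⅙ + (1/138)*(-43)) + (-31 - 20)*(-15)) + 2089 = ((⅙ - 43/138) - 51*(-15)) + 2089 = (-10/69 + 765) + 2089 = 52775/69 + 2089 = 196916/69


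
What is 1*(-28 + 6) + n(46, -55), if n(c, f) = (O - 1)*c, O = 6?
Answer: 208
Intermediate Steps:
n(c, f) = 5*c (n(c, f) = (6 - 1)*c = 5*c)
1*(-28 + 6) + n(46, -55) = 1*(-28 + 6) + 5*46 = 1*(-22) + 230 = -22 + 230 = 208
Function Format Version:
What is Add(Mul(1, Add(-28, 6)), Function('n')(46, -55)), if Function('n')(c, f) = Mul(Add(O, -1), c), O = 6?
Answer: 208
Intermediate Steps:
Function('n')(c, f) = Mul(5, c) (Function('n')(c, f) = Mul(Add(6, -1), c) = Mul(5, c))
Add(Mul(1, Add(-28, 6)), Function('n')(46, -55)) = Add(Mul(1, Add(-28, 6)), Mul(5, 46)) = Add(Mul(1, -22), 230) = Add(-22, 230) = 208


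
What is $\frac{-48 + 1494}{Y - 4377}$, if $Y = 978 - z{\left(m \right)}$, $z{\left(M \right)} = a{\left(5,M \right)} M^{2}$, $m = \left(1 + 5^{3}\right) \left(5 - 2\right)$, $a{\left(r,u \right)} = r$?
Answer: $- \frac{482}{239273} \approx -0.0020144$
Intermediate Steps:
$m = 378$ ($m = \left(1 + 125\right) 3 = 126 \cdot 3 = 378$)
$z{\left(M \right)} = 5 M^{2}$
$Y = -713442$ ($Y = 978 - 5 \cdot 378^{2} = 978 - 5 \cdot 142884 = 978 - 714420 = -713442$)
$\frac{-48 + 1494}{Y - 4377} = \frac{-48 + 1494}{-713442 - 4377} = \frac{1446}{-717819} = 1446 \left(- \frac{1}{717819}\right) = - \frac{482}{239273}$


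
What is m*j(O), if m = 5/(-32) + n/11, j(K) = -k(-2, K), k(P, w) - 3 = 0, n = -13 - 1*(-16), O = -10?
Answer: -123/352 ≈ -0.34943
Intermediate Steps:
n = 3 (n = -13 + 16 = 3)
k(P, w) = 3 (k(P, w) = 3 + 0 = 3)
j(K) = -3 (j(K) = -1*3 = -3)
m = 41/352 (m = 5/(-32) + 3/11 = 5*(-1/32) + 3*(1/11) = -5/32 + 3/11 = 41/352 ≈ 0.11648)
m*j(O) = (41/352)*(-3) = -123/352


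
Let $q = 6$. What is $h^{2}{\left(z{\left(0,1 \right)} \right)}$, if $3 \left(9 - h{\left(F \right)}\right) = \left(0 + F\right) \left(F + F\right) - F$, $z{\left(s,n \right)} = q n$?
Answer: $169$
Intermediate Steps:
$z{\left(s,n \right)} = 6 n$
$h{\left(F \right)} = 9 - \frac{2 F^{2}}{3} + \frac{F}{3}$ ($h{\left(F \right)} = 9 - \frac{\left(0 + F\right) \left(F + F\right) - F}{3} = 9 - \frac{F 2 F - F}{3} = 9 - \frac{2 F^{2} - F}{3} = 9 - \frac{- F + 2 F^{2}}{3} = 9 - \left(- \frac{F}{3} + \frac{2 F^{2}}{3}\right) = 9 - \frac{2 F^{2}}{3} + \frac{F}{3}$)
$h^{2}{\left(z{\left(0,1 \right)} \right)} = \left(9 - \frac{2 \left(6 \cdot 1\right)^{2}}{3} + \frac{6 \cdot 1}{3}\right)^{2} = \left(9 - \frac{2 \cdot 6^{2}}{3} + \frac{1}{3} \cdot 6\right)^{2} = \left(9 - 24 + 2\right)^{2} = \left(-13\right)^{2} = 169$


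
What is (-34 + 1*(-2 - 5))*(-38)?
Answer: 1558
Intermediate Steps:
(-34 + 1*(-2 - 5))*(-38) = (-34 + 1*(-7))*(-38) = (-34 - 7)*(-38) = -41*(-38) = 1558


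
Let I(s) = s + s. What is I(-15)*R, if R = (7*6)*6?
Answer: -7560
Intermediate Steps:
I(s) = 2*s
R = 252 (R = 42*6 = 252)
I(-15)*R = (2*(-15))*252 = -30*252 = -7560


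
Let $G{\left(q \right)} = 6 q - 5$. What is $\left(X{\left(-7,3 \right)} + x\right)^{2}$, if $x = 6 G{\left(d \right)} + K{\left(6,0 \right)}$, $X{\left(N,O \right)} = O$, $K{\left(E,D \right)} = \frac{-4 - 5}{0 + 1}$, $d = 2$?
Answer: $1296$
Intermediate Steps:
$G{\left(q \right)} = -5 + 6 q$
$K{\left(E,D \right)} = -9$ ($K{\left(E,D \right)} = - \frac{9}{1} = \left(-9\right) 1 = -9$)
$x = 33$ ($x = 6 \left(-5 + 6 \cdot 2\right) - 9 = 6 \left(-5 + 12\right) - 9 = 6 \cdot 7 - 9 = 42 - 9 = 33$)
$\left(X{\left(-7,3 \right)} + x\right)^{2} = \left(3 + 33\right)^{2} = 36^{2} = 1296$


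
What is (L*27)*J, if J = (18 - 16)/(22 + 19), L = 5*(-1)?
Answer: -270/41 ≈ -6.5854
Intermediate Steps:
L = -5
J = 2/41 ≈ 0.048781
(L*27)*J = -5*27*(2/41) = -135*2/41 = -270/41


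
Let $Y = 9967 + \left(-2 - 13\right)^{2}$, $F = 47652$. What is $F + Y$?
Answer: $57844$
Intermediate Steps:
$Y = 10192$ ($Y = 9967 + \left(-15\right)^{2} = 9967 + 225 = 10192$)
$F + Y = 47652 + 10192 = 57844$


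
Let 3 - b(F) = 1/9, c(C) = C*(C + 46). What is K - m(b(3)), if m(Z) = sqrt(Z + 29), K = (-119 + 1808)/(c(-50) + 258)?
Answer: 1689/458 - sqrt(287)/3 ≈ -1.9593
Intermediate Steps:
c(C) = C*(46 + C)
K = 1689/458 (K = (-119 + 1808)/(-50*(46 - 50) + 258) = 1689/(-50*(-4) + 258) = 1689/(200 + 258) = 1689/458 ≈ 3.6878)
b(F) = 26/9 (b(F) = 3 - 1/9 = 26/9)
m(Z) = sqrt(29 + Z)
K - m(b(3)) = 1689/458 - sqrt(29 + 26/9) = 1689/458 - sqrt(287/9) = 1689/458 - sqrt(287)/3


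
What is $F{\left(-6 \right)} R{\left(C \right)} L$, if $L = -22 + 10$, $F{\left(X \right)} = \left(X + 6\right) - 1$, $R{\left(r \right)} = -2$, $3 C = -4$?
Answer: $-24$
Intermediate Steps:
$C = - \frac{4}{3}$ ($C = \frac{1}{3} \left(-4\right) = - \frac{4}{3} \approx -1.3333$)
$F{\left(X \right)} = 5 + X$ ($F{\left(X \right)} = \left(6 + X\right) - 1 = 5 + X$)
$L = -12$
$F{\left(-6 \right)} R{\left(C \right)} L = \left(5 - 6\right) \left(-2\right) \left(-12\right) = \left(-1\right) \left(-2\right) \left(-12\right) = 2 \left(-12\right) = -24$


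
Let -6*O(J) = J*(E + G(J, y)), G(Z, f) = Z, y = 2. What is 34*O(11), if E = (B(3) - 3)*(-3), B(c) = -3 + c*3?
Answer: -374/3 ≈ -124.67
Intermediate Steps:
B(c) = -3 + 3*c
E = -9 (E = ((-3 + 3*3) - 3)*(-3) = ((-3 + 9) - 3)*(-3) = (6 - 3)*(-3) = 3*(-3) = -9)
O(J) = -J*(-9 + J)/6
34*O(11) = 34*((⅙)*11*(9 - 1*11)) = 34*((⅙)*11*(9 - 11)) = 34*((⅙)*11*(-2)) = 34*(-11/3) = -374/3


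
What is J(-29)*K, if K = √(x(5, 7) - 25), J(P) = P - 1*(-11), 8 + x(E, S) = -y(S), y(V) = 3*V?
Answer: -54*I*√6 ≈ -132.27*I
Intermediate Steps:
x(E, S) = -8 - 3*S
J(P) = 11 + P (J(P) = P + 11 = 11 + P)
K = 3*I*√6 (K = √((-8 - 3*7) - 25) = √((-8 - 21) - 25) = √(-29 - 25) = √(-54) = 3*I*√6 ≈ 7.3485*I)
J(-29)*K = (11 - 29)*(3*I*√6) = -54*I*√6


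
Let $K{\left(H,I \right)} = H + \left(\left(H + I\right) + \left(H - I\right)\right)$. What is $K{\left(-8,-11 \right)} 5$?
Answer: $-120$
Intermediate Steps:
$K{\left(H,I \right)} = 3 H$ ($K{\left(H,I \right)} = H + 2 H = 3 H$)
$K{\left(-8,-11 \right)} 5 = 3 \left(-8\right) 5 = \left(-24\right) 5 = -120$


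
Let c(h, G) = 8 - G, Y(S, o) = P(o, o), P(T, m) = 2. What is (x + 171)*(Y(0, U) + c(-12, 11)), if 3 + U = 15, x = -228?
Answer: 57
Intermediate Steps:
U = 12 (U = -3 + 15 = 12)
Y(S, o) = 2
(x + 171)*(Y(0, U) + c(-12, 11)) = (-228 + 171)*(2 + (8 - 1*11)) = -57*(2 + (8 - 11)) = -57*(2 - 3) = -57*(-1) = 57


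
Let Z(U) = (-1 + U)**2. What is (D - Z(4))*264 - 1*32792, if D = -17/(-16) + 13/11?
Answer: -69151/2 ≈ -34576.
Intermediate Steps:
D = 395/176 (D = -17*(-1/16) + 13*(1/11) = 17/16 + 13/11 = 395/176 ≈ 2.2443)
(D - Z(4))*264 - 1*32792 = (395/176 - (-1 + 4)**2)*264 - 1*32792 = (395/176 - 1*3**2)*264 - 32792 = (395/176 - 1*9)*264 - 32792 = (395/176 - 9)*264 - 32792 = -1189/176*264 - 32792 = -3567/2 - 32792 = -69151/2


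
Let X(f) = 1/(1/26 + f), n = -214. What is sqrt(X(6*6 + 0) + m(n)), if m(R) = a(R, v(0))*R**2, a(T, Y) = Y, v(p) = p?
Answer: sqrt(24362)/937 ≈ 0.16658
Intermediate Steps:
m(R) = 0 (m(R) = 0*R**2 = 0)
X(f) = 1/(1/26 + f)
sqrt(X(6*6 + 0) + m(n)) = sqrt(26/(1 + 26*(6*6 + 0)) + 0) = sqrt(26/(1 + 26*(36 + 0)) + 0) = sqrt(26/(1 + 26*36) + 0) = sqrt(26/(1 + 936) + 0) = sqrt(26/937 + 0) = sqrt(26/937) = sqrt(24362)/937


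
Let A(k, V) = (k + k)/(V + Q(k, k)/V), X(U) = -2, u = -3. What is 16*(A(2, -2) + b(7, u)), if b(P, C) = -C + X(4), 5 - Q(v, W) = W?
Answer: -16/7 ≈ -2.2857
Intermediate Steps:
Q(v, W) = 5 - W
A(k, V) = 2*k/(V + (5 - k)/V) (A(k, V) = (k + k)/(V + (5 - k)/V) = (2*k)/(V + (5 - k)/V) = 2*k/(V + (5 - k)/V))
b(P, C) = -2 - C (b(P, C) = -C - 2 = -2 - C)
16*(A(2, -2) + b(7, u)) = 16*(2*(-2)*2/(5 + (-2)² - 1*2) + (-2 - 1*(-3))) = 16*(2*(-2)*2/(5 + 4 - 2) + (-2 + 3)) = 16*(2*(-2)*2/7 + 1) = 16*(2*(-2)*2*(⅐) + 1) = 16*(-8/7 + 1) = 16*(-⅐) = -16/7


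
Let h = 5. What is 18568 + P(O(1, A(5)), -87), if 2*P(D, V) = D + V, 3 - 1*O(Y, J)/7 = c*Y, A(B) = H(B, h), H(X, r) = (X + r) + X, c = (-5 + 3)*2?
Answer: 18549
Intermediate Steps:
c = -4 (c = -2*2 = -4)
H(X, r) = r + 2*X
A(B) = 5 + 2*B
O(Y, J) = 21 + 28*Y (O(Y, J) = 21 - (-28)*Y = 21 + 28*Y)
P(D, V) = D/2 + V/2 (P(D, V) = (D + V)/2 = D/2 + V/2)
18568 + P(O(1, A(5)), -87) = 18568 + ((21 + 28*1)/2 + (1/2)*(-87)) = 18568 + ((21 + 28)/2 - 87/2) = 18568 + ((1/2)*49 - 87/2) = 18568 + (49/2 - 87/2) = 18568 - 19 = 18549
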